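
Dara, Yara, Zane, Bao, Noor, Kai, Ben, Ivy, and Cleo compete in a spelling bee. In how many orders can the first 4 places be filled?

3024

This is an ordered selection of 4 from 9: P(9,4).
That gives 9 × 8 × 7 × 6 = 3024.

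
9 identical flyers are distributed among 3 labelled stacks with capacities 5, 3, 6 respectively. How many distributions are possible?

Without the upper bounds there are C(11,2) = 55 ways to split 9 among 3 stacks.
Subtract solutions that violate a single cap (substitute x_i' = x_i − (cap_i+1)): x_1 ≥ 6 gives C(5,2) = 10; x_2 ≥ 4 gives C(7,2) = 21; x_3 ≥ 7 gives C(4,2) = 6. Together 37.
No two caps can be exceeded simultaneously, so the pair terms are all 0.
By inclusion–exclusion the count is 55 − 37 + 0 = 18.

18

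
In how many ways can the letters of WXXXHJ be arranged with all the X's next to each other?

24

Treat the 3 copies of X as a single block. The multiset to arrange is then {XXX, H, J, W}, 4 items in all.
All 4 items are distinct, so there are (4)! = 24 arrangements.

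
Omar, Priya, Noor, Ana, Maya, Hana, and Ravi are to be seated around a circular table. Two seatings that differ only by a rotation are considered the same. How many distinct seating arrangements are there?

Around a circle, 7 distinct people have 7!/7 = (6)! = 720 rotationally distinct seatings.

720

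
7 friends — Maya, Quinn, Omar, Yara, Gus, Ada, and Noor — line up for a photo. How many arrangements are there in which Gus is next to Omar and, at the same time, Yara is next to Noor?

480

Treat {Gus,Omar} as one block (2 orders) and {Yara,Noor} as another (2 orders).
That leaves 5 units to arrange: 2 × 2 × 5! = 4 × 120 = 480.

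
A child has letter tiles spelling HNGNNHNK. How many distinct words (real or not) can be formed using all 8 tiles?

840

HNGNNHNK has 8 letters with H appearing twice and N appearing 4 times.
Dividing 8! = 40320 by 4!·2! = 48 for the repeated letters gives 840.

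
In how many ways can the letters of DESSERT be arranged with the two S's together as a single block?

360

Treat the 2 copies of S as a single block. The multiset to arrange is then {SS, D, E, E, R, T}, 6 items in all.
That gives (6)!/(2!) = 360 arrangements.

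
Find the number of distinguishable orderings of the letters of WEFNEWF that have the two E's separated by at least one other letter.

Total arrangements of WEFNEWF: 7!/(2!·2!·2!) = 630.
If the two E's are adjacent, glue them into one block, leaving 6 items to arrange: (6)!/(2!·2!) = 180 ways.
Hence 630 − 180 = 450.

450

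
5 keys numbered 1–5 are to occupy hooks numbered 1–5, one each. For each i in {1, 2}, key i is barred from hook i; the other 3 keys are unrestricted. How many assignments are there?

Let Aᵢ (for i ∈ {1, 2}) be the placements that put key i in its forbidden hook. Any j of these fix j positions, leaving (5−j)! ways to fill the rest, and there are C(2,j) ways to pick which j.
By inclusion–exclusion, the number of valid placements is Σ_{j=0}^{2} (−1)^j C(2,j)·(5−j)!.
Computing: 120 − 48 + 6 = 78.

78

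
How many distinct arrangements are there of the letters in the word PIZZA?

60

Letter multiplicities in PIZZA: A×1, I×1, P×1, Z×2.
Dividing 5! = 120 by 2! = 2 for the repeated letters gives 60.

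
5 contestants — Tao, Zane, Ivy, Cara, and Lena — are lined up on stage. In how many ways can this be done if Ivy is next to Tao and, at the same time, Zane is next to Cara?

24

Treat {Ivy,Tao} as one block (2 orders) and {Zane,Cara} as another (2 orders).
That leaves 3 units to arrange: 2 × 2 × 3! = 4 × 6 = 24.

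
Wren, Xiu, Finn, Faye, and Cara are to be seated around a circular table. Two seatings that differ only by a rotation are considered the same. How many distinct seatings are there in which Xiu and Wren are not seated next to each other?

12

All circular seatings of 5 people number (4)! = 24.
Seatings with Xiu beside Wren: treat them as a block with 2 internal orders, giving 2 × (3)! = 12.
Subtracting, 24 − 12 = 12.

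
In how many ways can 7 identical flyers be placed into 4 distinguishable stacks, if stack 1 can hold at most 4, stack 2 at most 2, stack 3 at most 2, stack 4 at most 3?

26

Without the upper bounds there are C(10,3) = 120 ways to split 7 among 4 stacks.
Subtract solutions that violate a single cap (substitute x_i' = x_i − (cap_i+1)): x_1 ≥ 5 gives C(5,3) = 10; x_2 ≥ 3 gives C(7,3) = 35; x_3 ≥ 3 gives C(7,3) = 35; x_4 ≥ 4 gives C(6,3) = 20. Together 100.
Add back pairs where two caps are both exceeded: 0 + 0 + 0 + 4 + 1 + 1 = 6.
By inclusion–exclusion the count is 120 − 100 + 6 = 26.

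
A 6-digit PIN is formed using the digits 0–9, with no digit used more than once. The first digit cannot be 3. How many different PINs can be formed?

136080

The first digit has 10−1 = 9 choices (anything except 3).
The remaining 5 digits are filled from the other 9 symbols without repetition: 9 × 8 × 7 × 6 × 5 = 15120.
Total: 9 × 15120 = 136080.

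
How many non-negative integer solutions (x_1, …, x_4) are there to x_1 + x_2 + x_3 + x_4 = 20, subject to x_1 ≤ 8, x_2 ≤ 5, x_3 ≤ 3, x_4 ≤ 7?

Ignoring the caps, the number of non-negative solutions to x_1+…+x_4 = 20 is C(23,3) = 1771.
Subtract solutions that violate a single cap (substitute x_i' = x_i − (cap_i+1)): x_1 ≥ 9 gives C(14,3) = 364; x_2 ≥ 6 gives C(17,3) = 680; x_3 ≥ 4 gives C(19,3) = 969; x_4 ≥ 8 gives C(15,3) = 455. Together 2468.
Add back pairs where two caps are both exceeded: 56 + 120 + 20 + 286 + 84 + 165 = 731.
Subtract triples: 4 + 0 + 0 + 10 = 14.
By inclusion–exclusion the count is 1771 − 2468 + 731 − 14 = 20.

20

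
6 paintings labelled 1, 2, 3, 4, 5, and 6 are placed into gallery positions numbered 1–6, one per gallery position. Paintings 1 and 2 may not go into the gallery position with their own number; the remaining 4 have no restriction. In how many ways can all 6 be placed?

504

Let Aᵢ (for i ∈ {1, 2}) be the placements that put painting i in its forbidden gallery position. Any j of these fix j positions, leaving (6−j)! ways to fill the rest, and there are C(2,j) ways to pick which j.
By inclusion–exclusion, the number of valid placements is Σ_{j=0}^{2} (−1)^j C(2,j)·(6−j)!.
Computing: 720 − 240 + 24 = 504.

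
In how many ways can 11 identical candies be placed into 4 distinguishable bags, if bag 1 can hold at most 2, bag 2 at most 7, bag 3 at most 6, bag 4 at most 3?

By stars and bars, unrestricted non-negative solutions to x_1+…+x_4 = 11 number C(11+3,3) = 364.
Subtract solutions that violate a single cap (substitute x_i' = x_i − (cap_i+1)): x_1 ≥ 3 gives C(11,3) = 165; x_2 ≥ 8 gives C(6,3) = 20; x_3 ≥ 7 gives C(7,3) = 35; x_4 ≥ 4 gives C(10,3) = 120. Together 340.
Add back pairs where two caps are both exceeded: 1 + 4 + 35 + 0 + 0 + 1 = 41.
By inclusion–exclusion the count is 364 − 340 + 41 = 65.

65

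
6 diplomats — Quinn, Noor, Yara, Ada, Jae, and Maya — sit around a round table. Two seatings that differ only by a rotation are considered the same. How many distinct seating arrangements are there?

120

Fix one person's seat to break rotational symmetry; the remaining 5 people can be arranged in (5)! = 120 ways.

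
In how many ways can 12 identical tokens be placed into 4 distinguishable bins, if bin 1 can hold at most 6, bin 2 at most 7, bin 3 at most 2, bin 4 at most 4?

74

By stars and bars, unrestricted non-negative solutions to x_1+…+x_4 = 12 number C(12+3,3) = 455.
Subtract solutions that violate a single cap (substitute x_i' = x_i − (cap_i+1)): x_1 ≥ 7 gives C(8,3) = 56; x_2 ≥ 8 gives C(7,3) = 35; x_3 ≥ 3 gives C(12,3) = 220; x_4 ≥ 5 gives C(10,3) = 120. Together 431.
Add back pairs where two caps are both exceeded: 0 + 10 + 1 + 4 + 0 + 35 = 50.
By inclusion–exclusion the count is 455 − 431 + 50 = 74.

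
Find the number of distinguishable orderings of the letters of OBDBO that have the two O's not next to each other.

18

Total arrangements of OBDBO: 5!/(2!·2!) = 30.
Arrangements with the O's together: treat OO as one letter, giving (4)!/(2!) = 12.
Subtracting, 30 − 12 = 18 arrangements keep the O's apart.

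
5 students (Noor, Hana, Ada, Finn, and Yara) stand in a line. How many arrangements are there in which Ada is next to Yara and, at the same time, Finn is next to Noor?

24

Treat {Ada,Yara} as one block (2 orders) and {Finn,Noor} as another (2 orders).
That leaves 3 units to arrange: 2 × 2 × 3! = 4 × 6 = 24.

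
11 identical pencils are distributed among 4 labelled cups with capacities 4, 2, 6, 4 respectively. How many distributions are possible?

44

Ignoring the caps, the number of non-negative solutions to x_1+…+x_4 = 11 is C(14,3) = 364.
Subtract solutions that violate a single cap (substitute x_i' = x_i − (cap_i+1)): x_1 ≥ 5 gives C(9,3) = 84; x_2 ≥ 3 gives C(11,3) = 165; x_3 ≥ 7 gives C(7,3) = 35; x_4 ≥ 5 gives C(9,3) = 84. Together 368.
Add back pairs where two caps are both exceeded: 20 + 0 + 4 + 4 + 20 + 0 = 48.
By inclusion–exclusion the count is 364 − 368 + 48 = 44.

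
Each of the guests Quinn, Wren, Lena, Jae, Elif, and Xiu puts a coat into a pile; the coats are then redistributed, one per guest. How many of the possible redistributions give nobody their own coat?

Let Aᵢ be the assignments in which guest i gets their own coat. We want the size of the complement of A₁∪…∪A_6.
By inclusion–exclusion this is Σ_{j=0}^{6} (−1)^j C(6,j)·(6−j)!.
Computing: 720 − 720 + 360 − 120 + 30 − 6 + 1 = 265.

265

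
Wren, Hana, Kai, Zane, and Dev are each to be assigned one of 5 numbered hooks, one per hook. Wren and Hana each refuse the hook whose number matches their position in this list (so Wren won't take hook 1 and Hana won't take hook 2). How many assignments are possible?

Let Aᵢ (for i ∈ {1, 2}) be the placements that put person i in their forbidden hook. Any j of these fix j positions, leaving (5−j)! ways to fill the rest, and there are C(2,j) ways to pick which j.
By inclusion–exclusion, the number of valid placements is Σ_{j=0}^{2} (−1)^j C(2,j)·(5−j)!.
Computing: 120 − 48 + 6 = 78.

78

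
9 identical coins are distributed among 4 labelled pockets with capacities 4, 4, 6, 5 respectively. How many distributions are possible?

By stars and bars, unrestricted non-negative solutions to x_1+…+x_4 = 9 number C(9+3,3) = 220.
Subtract solutions that violate a single cap (substitute x_i' = x_i − (cap_i+1)): x_1 ≥ 5 gives C(7,3) = 35; x_2 ≥ 5 gives C(7,3) = 35; x_3 ≥ 7 gives C(5,3) = 10; x_4 ≥ 6 gives C(6,3) = 20. Together 100.
No two caps can be exceeded simultaneously, so the pair terms are all 0.
By inclusion–exclusion the count is 220 − 100 + 0 = 120.

120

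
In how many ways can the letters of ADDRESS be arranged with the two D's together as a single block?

360

Treat the 2 copies of D as a single block. The multiset to arrange is then {DD, A, E, R, S, S}, 6 items in all.
That gives (6)!/(2!) = 360 arrangements.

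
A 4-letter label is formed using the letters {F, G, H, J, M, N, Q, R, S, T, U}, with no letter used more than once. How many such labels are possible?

This is a permutation of 4 out of 11: P(11,4) = 11!/7!.
11 × 10 × 9 × 8 = 7920.

7920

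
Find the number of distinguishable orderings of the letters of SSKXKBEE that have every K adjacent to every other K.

1260

Treat the 2 copies of K as a single block. The multiset to arrange is then {KK, B, E, E, S, S, X}, 7 items in all.
That gives (7)!/(2!·2!) = 1260 arrangements.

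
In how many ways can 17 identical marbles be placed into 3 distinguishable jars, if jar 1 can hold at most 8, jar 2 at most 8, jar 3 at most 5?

15

By stars and bars, unrestricted non-negative solutions to x_1+…+x_3 = 17 number C(17+2,2) = 171.
Subtract solutions that violate a single cap (substitute x_i' = x_i − (cap_i+1)): x_1 ≥ 9 gives C(10,2) = 45; x_2 ≥ 9 gives C(10,2) = 45; x_3 ≥ 6 gives C(13,2) = 78. Together 168.
Add back pairs where two caps are both exceeded: 0 + 6 + 6 = 12.
By inclusion–exclusion the count is 171 − 168 + 12 = 15.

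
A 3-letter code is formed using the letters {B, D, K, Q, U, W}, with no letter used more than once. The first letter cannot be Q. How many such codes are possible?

The first letter has 6−1 = 5 choices (anything except Q).
The remaining 2 letters are filled from the other 5 symbols without repetition: 5 × 4 = 20.
Total: 5 × 20 = 100.

100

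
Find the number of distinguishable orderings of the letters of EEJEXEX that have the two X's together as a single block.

30

Treat the 2 copies of X as a single block. The multiset to arrange is then {XX, E, E, E, E, J}, 6 items in all.
That gives (6)!/(4!) = 30 arrangements.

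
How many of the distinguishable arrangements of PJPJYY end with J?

30

With the last slot taken by J, it remains to arrange the other 5 letters (PPJYY).
Those 5 letters have P appearing twice and Y appearing twice, giving (5)!/(2!·2!) = 30.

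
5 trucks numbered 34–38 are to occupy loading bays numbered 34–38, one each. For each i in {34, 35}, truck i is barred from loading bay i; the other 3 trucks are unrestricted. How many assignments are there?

Let Aᵢ (for i ∈ {34, 35}) be the placements that put truck i in its forbidden loading bay. Any j of these fix j positions, leaving (5−j)! ways to fill the rest, and there are C(2,j) ways to pick which j.
By inclusion–exclusion, the number of valid placements is Σ_{j=0}^{2} (−1)^j C(2,j)·(5−j)!.
Computing: 120 − 48 + 6 = 78.

78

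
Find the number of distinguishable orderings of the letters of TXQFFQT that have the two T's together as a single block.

Treat the 2 copies of T as a single block. The multiset to arrange is then {TT, F, F, Q, Q, X}, 6 items in all.
That gives (6)!/(2!·2!) = 180 arrangements.

180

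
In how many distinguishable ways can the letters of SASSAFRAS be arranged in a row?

2520

The 9 letters of SASSAFRAS have repeats: A appearing 3 times and S appearing 4 times.
Dividing 9! = 362880 by 4!·3! = 144 for the repeated letters gives 2520.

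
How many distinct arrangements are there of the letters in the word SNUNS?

SNUNS has 5 letters with N appearing twice and S appearing twice.
The number of distinct arrangements is 5!/(2!·2!) = 120/4 = 30.

30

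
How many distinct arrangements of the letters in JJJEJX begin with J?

With the first slot taken by J, it remains to arrange the other 5 letters (JJEJX).
Those 5 letters have J appearing 3 times, giving (5)!/(3!) = 20.

20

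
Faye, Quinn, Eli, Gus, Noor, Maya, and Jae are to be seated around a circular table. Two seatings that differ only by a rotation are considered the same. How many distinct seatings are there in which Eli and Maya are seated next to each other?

240

Treat {Eli, Maya} as one unit (2 internal orders) and seat the resulting 6 units around the table: (5)! circular arrangements.
So 2 × (5)! = 2 × 120 = 240.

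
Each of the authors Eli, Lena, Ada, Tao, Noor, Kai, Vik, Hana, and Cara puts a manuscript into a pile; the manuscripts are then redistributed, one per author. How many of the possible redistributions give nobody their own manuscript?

133496

Let Aᵢ be the assignments in which author i gets their own manuscript. We want the size of the complement of A₁∪…∪A_9.
By inclusion–exclusion this is Σ_{j=0}^{9} (−1)^j C(9,j)·(9−j)!.
Computing: 362880 − 362880 + 181440 − 60480 + 15120 − 3024 + 504 − 72 + 9 − 1 = 133496.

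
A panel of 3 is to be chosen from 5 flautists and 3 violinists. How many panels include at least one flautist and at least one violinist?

45

With no constraint there are C(8,3) = 56 possible selections.
Subtract selections that omit an entire group: no flautists → C(3,3) = 1; no violinists → C(5,3) = 10.
Both groups omitted at once is impossible, so 56 − 11 = 45.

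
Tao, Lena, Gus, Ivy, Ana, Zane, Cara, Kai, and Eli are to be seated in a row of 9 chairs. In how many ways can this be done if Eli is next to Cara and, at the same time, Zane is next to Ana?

Treat {Eli,Cara} as one block (2 orders) and {Zane,Ana} as another (2 orders).
That leaves 7 units to arrange: 2 × 2 × 7! = 4 × 5040 = 20160.

20160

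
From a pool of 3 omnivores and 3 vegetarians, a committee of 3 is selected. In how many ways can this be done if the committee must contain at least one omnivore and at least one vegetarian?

Total 3-person selections from all 6: C(6,3) = 20.
Subtract selections that omit an entire group: no omnivores → C(3,3) = 1; no vegetarians → C(3,3) = 1.
Both groups omitted at once is impossible, so 20 − 2 = 18.

18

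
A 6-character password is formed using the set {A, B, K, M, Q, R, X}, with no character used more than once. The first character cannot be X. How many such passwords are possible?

The first character has 7−1 = 6 choices (anything except X).
The remaining 5 characters are filled from the other 6 symbols without repetition: 6 × 5 × 4 × 3 × 2 = 720.
Total: 6 × 720 = 4320.

4320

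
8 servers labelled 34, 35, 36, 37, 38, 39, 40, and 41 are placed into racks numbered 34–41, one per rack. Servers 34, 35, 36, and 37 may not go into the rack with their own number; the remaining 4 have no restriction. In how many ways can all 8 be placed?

24024

Let Aᵢ (for 34 ≤ i ≤ 37) be the placements that put server i in its forbidden rack. Any j of these fix j positions, leaving (8−j)! ways to fill the rest, and there are C(4,j) ways to pick which j.
By inclusion–exclusion, the number of valid placements is Σ_{j=0}^{4} (−1)^j C(4,j)·(8−j)!.
Computing: 40320 − 20160 + 4320 − 480 + 24 = 24024.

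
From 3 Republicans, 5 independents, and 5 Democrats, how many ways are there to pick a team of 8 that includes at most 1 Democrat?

41

Split by how many Democrats are chosen (0 through 1).
Sum: C(5,0)·C(8,8) + C(5,1)·C(8,7) = 1 + 40 = 41.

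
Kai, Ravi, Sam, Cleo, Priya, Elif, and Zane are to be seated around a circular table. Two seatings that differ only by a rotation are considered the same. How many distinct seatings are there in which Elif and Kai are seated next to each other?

240

Treat {Elif, Kai} as one unit (2 internal orders) and seat the resulting 6 units around the table: (5)! circular arrangements.
So 2 × (5)! = 2 × 120 = 240.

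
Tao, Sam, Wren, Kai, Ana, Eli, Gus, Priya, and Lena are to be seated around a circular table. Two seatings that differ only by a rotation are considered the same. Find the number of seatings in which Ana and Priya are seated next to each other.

Treat {Ana, Priya} as one unit (2 internal orders) and seat the resulting 8 units around the table: (7)! circular arrangements.
So 2 × (7)! = 2 × 5040 = 10080.

10080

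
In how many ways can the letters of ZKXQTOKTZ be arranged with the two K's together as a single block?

Treat the 2 copies of K as a single block. The multiset to arrange is then {KK, O, Q, T, T, X, Z, Z}, 8 items in all.
That gives (8)!/(2!·2!) = 10080 arrangements.

10080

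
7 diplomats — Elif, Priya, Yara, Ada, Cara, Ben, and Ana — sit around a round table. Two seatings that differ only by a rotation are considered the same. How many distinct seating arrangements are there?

720

Seat Elif anywhere (absorbing the rotational symmetry), then permute the other 6: (6)! = 720.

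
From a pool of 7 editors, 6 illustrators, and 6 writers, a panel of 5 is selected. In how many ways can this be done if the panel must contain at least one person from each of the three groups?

8295

Unrestricted: C(19,5) = 11628 ways to pick any 5 of the 19.
Subtract selections that omit an entire group: no editors → C(12,5) = 792; no illustrators → C(13,5) = 1287; no writers → C(13,5) = 1287.
Add back selections omitting two groups (i.e. drawn from a single group): C(7,5) + C(6,5) + C(6,5) = 33.
By inclusion–exclusion: 11628 − 3366 + 33 = 8295.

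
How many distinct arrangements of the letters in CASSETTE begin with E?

With the first slot taken by E, it remains to arrange the other 7 letters (CASSTTE).
Those 7 letters have S appearing twice and T appearing twice, giving (7)!/(2!·2!) = 1260.

1260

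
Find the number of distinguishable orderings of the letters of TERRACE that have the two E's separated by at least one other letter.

900

There are 7!/(2!·2!) = 1260 arrangements of TERRACE in total.
Arrangements with the E's together: treat EE as one letter, giving (6)!/(2!) = 360.
Hence 1260 − 360 = 900.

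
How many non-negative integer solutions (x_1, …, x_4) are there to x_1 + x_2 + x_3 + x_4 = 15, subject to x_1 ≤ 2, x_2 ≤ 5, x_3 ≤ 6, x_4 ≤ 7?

46

Without the upper bounds there are C(18,3) = 816 ways to split 15 among 4 variables.
Subtract solutions that violate a single cap (substitute x_i' = x_i − (cap_i+1)): x_1 ≥ 3 gives C(15,3) = 455; x_2 ≥ 6 gives C(12,3) = 220; x_3 ≥ 7 gives C(11,3) = 165; x_4 ≥ 8 gives C(10,3) = 120. Together 960.
Add back pairs where two caps are both exceeded: 84 + 56 + 35 + 10 + 4 + 1 = 190.
By inclusion–exclusion the count is 816 − 960 + 190 = 46.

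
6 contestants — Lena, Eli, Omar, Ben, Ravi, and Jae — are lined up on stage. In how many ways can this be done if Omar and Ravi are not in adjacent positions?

480

Of the 6! = 720 arrangements, those with Omar and Ravi adjacent number 2 × 5! = 240 (treat the pair as a block with 2 internal orders).
Complementary counting: 720 − 240 = 480.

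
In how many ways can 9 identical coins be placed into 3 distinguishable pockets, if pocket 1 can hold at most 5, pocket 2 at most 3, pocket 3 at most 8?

Ignoring the caps, the number of non-negative solutions to x_1+…+x_3 = 9 is C(11,2) = 55.
Subtract solutions that violate a single cap (substitute x_i' = x_i − (cap_i+1)): x_1 ≥ 6 gives C(5,2) = 10; x_2 ≥ 4 gives C(7,2) = 21; x_3 ≥ 9 gives C(2,2) = 1. Together 32.
No two caps can be exceeded simultaneously, so the pair terms are all 0.
By inclusion–exclusion the count is 55 − 32 + 0 = 23.

23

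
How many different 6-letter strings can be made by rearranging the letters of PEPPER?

PEPPER has 6 letters with E appearing twice and P appearing 3 times.
Dividing 6! = 720 by 3!·2! = 12 for the repeated letters gives 60.

60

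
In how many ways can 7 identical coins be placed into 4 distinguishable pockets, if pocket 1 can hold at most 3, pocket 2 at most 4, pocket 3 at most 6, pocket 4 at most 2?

55

By stars and bars, unrestricted non-negative solutions to x_1+…+x_4 = 7 number C(7+3,3) = 120.
Subtract solutions that violate a single cap (substitute x_i' = x_i − (cap_i+1)): x_1 ≥ 4 gives C(6,3) = 20; x_2 ≥ 5 gives C(5,3) = 10; x_3 ≥ 7 gives C(3,3) = 1; x_4 ≥ 3 gives C(7,3) = 35. Together 66.
Add back pairs where two caps are both exceeded: 0 + 0 + 1 + 0 + 0 + 0 = 1.
By inclusion–exclusion the count is 120 − 66 + 1 = 55.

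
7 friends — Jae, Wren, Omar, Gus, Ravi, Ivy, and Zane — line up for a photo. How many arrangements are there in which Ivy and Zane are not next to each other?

3600

There are 7! = 5040 arrangements in all. If Ivy and Zane are adjacent, merging them into one block gives 2·(6)! = 1440 arrangements.
So 5040 − 1440 = 3600 arrangements keep them apart.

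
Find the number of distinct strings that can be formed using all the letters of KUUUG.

Letter multiplicities in KUUUG: G×1, K×1, U×3.
So there are 5! / (3!) = 20 distinguishable arrangements.

20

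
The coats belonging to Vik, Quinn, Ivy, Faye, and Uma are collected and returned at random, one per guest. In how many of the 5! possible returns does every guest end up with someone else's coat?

44

Let Aᵢ be the assignments in which guest i gets their own coat. We want the size of the complement of A₁∪…∪A_5.
By inclusion–exclusion this is Σ_{j=0}^{5} (−1)^j C(5,j)·(5−j)!.
Computing: 120 − 120 + 60 − 20 + 5 − 1 = 44.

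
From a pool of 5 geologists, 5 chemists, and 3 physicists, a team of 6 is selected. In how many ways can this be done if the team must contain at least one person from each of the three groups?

1450

With no constraint there are C(13,6) = 1716 possible selections.
Selections missing a whole group: no geologists → C(8,6) = 28; no chemists → C(8,6) = 28; no physicists → C(10,6) = 210.
Add back selections omitting two groups (i.e. drawn from a single group): C(5,6) + C(5,6) + C(3,6) = 0.
By inclusion–exclusion: 1716 − 266 + 0 = 1450.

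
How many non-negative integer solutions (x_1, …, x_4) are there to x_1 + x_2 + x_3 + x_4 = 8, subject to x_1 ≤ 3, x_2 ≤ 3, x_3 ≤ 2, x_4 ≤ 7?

47

By stars and bars, unrestricted non-negative solutions to x_1+…+x_4 = 8 number C(8+3,3) = 165.
Subtract solutions that violate a single cap (substitute x_i' = x_i − (cap_i+1)): x_1 ≥ 4 gives C(7,3) = 35; x_2 ≥ 4 gives C(7,3) = 35; x_3 ≥ 3 gives C(8,3) = 56; x_4 ≥ 8 gives C(3,3) = 1. Together 127.
Add back pairs where two caps are both exceeded: 1 + 4 + 0 + 4 + 0 + 0 = 9.
By inclusion–exclusion the count is 165 − 127 + 9 = 47.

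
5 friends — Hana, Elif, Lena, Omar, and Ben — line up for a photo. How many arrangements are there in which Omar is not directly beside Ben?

Of the 5! = 120 arrangements, those with Omar and Ben adjacent number 2 × 4! = 48 (treat the pair as a block with 2 internal orders).
Complementary counting: 120 − 48 = 72.

72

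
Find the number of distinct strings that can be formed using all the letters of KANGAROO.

10080

KANGAROO has 8 letters with A appearing twice and O appearing twice.
The number of distinct arrangements is 8!/(2!·2!) = 40320/4 = 10080.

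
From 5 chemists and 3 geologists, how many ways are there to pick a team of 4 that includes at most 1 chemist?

Split by how many chemists are chosen (0 through 1).
Sum: C(5,0)·C(3,4) + C(5,1)·C(3,3) = 0 + 5 = 5.

5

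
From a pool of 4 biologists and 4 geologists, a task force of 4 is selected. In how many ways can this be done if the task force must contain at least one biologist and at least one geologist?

Total 4-person selections from all 8: C(8,4) = 70.
Selections missing a whole group: no biologists → C(4,4) = 1; no geologists → C(4,4) = 1.
Both groups omitted at once is impossible, so 70 − 2 = 68.

68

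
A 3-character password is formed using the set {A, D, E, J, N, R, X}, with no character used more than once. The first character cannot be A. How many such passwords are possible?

The first character has 7−1 = 6 choices (anything except A).
The remaining 2 characters are filled from the other 6 symbols without repetition: 6 × 5 = 30.
Total: 6 × 30 = 180.

180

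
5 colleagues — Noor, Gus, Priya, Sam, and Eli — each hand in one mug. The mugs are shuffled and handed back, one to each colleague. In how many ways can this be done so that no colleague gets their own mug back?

44

Count assignments avoiding every fixed point. For any j of the 5 colleagues fixed to their own mug, the other 5−j can be arranged in (5−j)! ways.
By inclusion–exclusion this is Σ_{j=0}^{5} (−1)^j C(5,j)·(5−j)!.
Computing: 120 − 120 + 60 − 20 + 5 − 1 = 44.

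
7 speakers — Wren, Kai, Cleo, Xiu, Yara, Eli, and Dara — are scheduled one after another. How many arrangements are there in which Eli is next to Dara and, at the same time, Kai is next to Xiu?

480

Treat {Eli,Dara} as one block (2 orders) and {Kai,Xiu} as another (2 orders).
That leaves 5 units to arrange: 2 × 2 × 5! = 4 × 120 = 480.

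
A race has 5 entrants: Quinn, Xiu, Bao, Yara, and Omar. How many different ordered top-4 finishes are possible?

120

There are 5 choices for 1st place, 4 for 2nd, and so on down to 2 for position 4.
That gives 5 × 4 × 3 × 2 = 120.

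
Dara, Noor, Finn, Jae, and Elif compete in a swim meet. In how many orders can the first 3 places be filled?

This is an ordered selection of 3 from 5: P(5,3).
That gives 5 × 4 × 3 = 60.

60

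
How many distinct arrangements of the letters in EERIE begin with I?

With the first slot taken by I, it remains to arrange the other 4 letters (EERE).
Those 4 letters have E appearing 3 times, giving (4)!/(3!) = 4.

4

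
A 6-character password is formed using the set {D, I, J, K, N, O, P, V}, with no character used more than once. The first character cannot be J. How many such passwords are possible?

17640

The first character has 8−1 = 7 choices (anything except J).
The remaining 5 characters are filled from the other 7 symbols without repetition: 7 × 6 × 5 × 4 × 3 = 2520.
Total: 7 × 2520 = 17640.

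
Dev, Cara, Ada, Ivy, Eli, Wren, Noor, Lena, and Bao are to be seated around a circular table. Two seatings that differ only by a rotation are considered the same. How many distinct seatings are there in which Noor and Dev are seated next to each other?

Treat {Noor, Dev} as one unit (2 internal orders) and seat the resulting 8 units around the table: (7)! circular arrangements.
So 2 × (7)! = 2 × 5040 = 10080.

10080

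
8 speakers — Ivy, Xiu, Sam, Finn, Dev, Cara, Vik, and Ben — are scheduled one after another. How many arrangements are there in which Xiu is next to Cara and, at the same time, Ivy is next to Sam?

Treat {Xiu,Cara} as one block (2 orders) and {Ivy,Sam} as another (2 orders).
That leaves 6 units to arrange: 2 × 2 × 6! = 4 × 720 = 2880.

2880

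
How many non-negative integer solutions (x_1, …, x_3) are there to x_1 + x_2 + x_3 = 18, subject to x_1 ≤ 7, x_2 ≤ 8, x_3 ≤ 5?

6

By stars and bars, unrestricted non-negative solutions to x_1+…+x_3 = 18 number C(18+2,2) = 190.
Subtract solutions that violate a single cap (substitute x_i' = x_i − (cap_i+1)): x_1 ≥ 8 gives C(12,2) = 66; x_2 ≥ 9 gives C(11,2) = 55; x_3 ≥ 6 gives C(14,2) = 91. Together 212.
Add back pairs where two caps are both exceeded: 3 + 15 + 10 = 28.
By inclusion–exclusion the count is 190 − 212 + 28 = 6.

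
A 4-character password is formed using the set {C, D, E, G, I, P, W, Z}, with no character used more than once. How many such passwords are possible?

With no repetition, fill the 4 characters in order: 8 choices, then 7, down to 5.
That product is 8 × 7 × 6 × 5 = 1680.

1680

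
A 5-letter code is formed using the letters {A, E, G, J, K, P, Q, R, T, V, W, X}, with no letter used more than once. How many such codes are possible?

Choose and order 5 of the 12 symbols: the first letter has 12 options, the next 11, and so on down to 8.
That product is 12 × 11 × 10 × 9 × 8 = 95040.

95040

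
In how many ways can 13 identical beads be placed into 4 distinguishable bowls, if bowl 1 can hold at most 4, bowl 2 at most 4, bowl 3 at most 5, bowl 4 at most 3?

20

By stars and bars, unrestricted non-negative solutions to x_1+…+x_4 = 13 number C(13+3,3) = 560.
Subtract solutions that violate a single cap (substitute x_i' = x_i − (cap_i+1)): x_1 ≥ 5 gives C(11,3) = 165; x_2 ≥ 5 gives C(11,3) = 165; x_3 ≥ 6 gives C(10,3) = 120; x_4 ≥ 4 gives C(12,3) = 220. Together 670.
Add back pairs where two caps are both exceeded: 20 + 10 + 35 + 10 + 35 + 20 = 130.
By inclusion–exclusion the count is 560 − 670 + 130 = 20.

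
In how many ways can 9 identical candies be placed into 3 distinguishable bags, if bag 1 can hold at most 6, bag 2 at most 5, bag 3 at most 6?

By stars and bars, unrestricted non-negative solutions to x_1+…+x_3 = 9 number C(9+2,2) = 55.
Subtract solutions that violate a single cap (substitute x_i' = x_i − (cap_i+1)): x_1 ≥ 7 gives C(4,2) = 6; x_2 ≥ 6 gives C(5,2) = 10; x_3 ≥ 7 gives C(4,2) = 6. Together 22.
No two caps can be exceeded simultaneously, so the pair terms are all 0.
By inclusion–exclusion the count is 55 − 22 + 0 = 33.

33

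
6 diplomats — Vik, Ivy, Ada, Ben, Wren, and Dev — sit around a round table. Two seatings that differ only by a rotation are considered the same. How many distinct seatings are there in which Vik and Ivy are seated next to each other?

48

Treat {Vik, Ivy} as one unit (2 internal orders) and seat the resulting 5 units around the table: (4)! circular arrangements.
So 2 × (4)! = 2 × 24 = 48.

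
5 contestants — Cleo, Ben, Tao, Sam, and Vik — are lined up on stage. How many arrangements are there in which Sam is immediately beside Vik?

Glue Sam and Vik into one block (2 internal orders), leaving 4 units to arrange in a row.
So the count is 2·(4)! = 48.

48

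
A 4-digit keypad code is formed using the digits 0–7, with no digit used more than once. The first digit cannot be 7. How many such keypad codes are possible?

1470

The first digit has 8−1 = 7 choices (anything except 7).
The remaining 3 digits are filled from the other 7 symbols without repetition: 7 × 6 × 5 = 210.
Total: 7 × 210 = 1470.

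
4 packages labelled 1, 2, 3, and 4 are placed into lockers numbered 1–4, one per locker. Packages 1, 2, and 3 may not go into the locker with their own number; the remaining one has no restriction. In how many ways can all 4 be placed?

Let Aᵢ (for i ∈ {1, 2, 3}) be the placements that put package i in its forbidden locker. Any j of these fix j positions, leaving (4−j)! ways to fill the rest, and there are C(3,j) ways to pick which j.
By inclusion–exclusion, the number of valid placements is Σ_{j=0}^{3} (−1)^j C(3,j)·(4−j)!.
Computing: 24 − 18 + 6 − 1 = 11.

11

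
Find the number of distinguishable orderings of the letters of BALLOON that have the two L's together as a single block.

Treat the 2 copies of L as a single block. The multiset to arrange is then {LL, A, B, N, O, O}, 6 items in all.
That gives (6)!/(2!) = 360 arrangements.

360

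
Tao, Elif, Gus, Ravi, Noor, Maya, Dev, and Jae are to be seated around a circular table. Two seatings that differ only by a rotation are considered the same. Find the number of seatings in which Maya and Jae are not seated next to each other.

3600

Without the restriction there are (7)! = 5040 seatings.
Seatings with Maya beside Jae: treat them as a block with 2 internal orders, giving 2 × (6)! = 1440.
Subtracting, 5040 − 1440 = 3600.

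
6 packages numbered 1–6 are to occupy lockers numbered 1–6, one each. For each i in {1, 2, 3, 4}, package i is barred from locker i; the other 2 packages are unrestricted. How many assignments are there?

362

Let Aᵢ (for 1 ≤ i ≤ 4) be the placements that put package i in its forbidden locker. Any j of these fix j positions, leaving (6−j)! ways to fill the rest, and there are C(4,j) ways to pick which j.
By inclusion–exclusion, the number of valid placements is Σ_{j=0}^{4} (−1)^j C(4,j)·(6−j)!.
Computing: 720 − 480 + 144 − 24 + 2 = 362.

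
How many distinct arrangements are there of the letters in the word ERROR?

The 5 letters of ERROR have repeats: R appearing 3 times.
Dividing 5! = 120 by 3! = 6 for the repeated letters gives 20.

20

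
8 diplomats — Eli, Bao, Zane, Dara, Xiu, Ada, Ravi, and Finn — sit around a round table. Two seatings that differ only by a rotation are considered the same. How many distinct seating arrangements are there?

Seat Eli anywhere (absorbing the rotational symmetry), then permute the other 7: (7)! = 5040.

5040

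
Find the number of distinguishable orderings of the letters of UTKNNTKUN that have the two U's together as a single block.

Treat the 2 copies of U as a single block. The multiset to arrange is then {UU, K, K, N, N, N, T, T}, 8 items in all.
That gives (8)!/(3!·2!·2!) = 1680 arrangements.

1680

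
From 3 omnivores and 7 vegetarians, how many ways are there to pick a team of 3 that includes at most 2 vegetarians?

Split by how many vegetarians are chosen (0 through 2).
Sum: C(7,0)·C(3,3) + C(7,1)·C(3,2) + C(7,2)·C(3,1) = 1 + 21 + 63 = 85.

85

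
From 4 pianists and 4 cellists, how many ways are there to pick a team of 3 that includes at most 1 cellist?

Split by how many cellists are chosen (0 through 1).
Sum: C(4,0)·C(4,3) + C(4,1)·C(4,2) = 4 + 24 = 28.

28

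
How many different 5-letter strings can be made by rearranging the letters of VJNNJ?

The 5 letters of VJNNJ have repeats: J appearing twice and N appearing twice.
So there are 5! / (2!·2!) = 30 distinguishable arrangements.

30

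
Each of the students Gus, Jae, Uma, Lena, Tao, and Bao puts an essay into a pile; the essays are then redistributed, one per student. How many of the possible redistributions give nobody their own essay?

265

This is the derangement count D_6: permutations of 6 items with no fixed point.
By inclusion–exclusion this is Σ_{j=0}^{6} (−1)^j C(6,j)·(6−j)!.
Computing: 720 − 720 + 360 − 120 + 30 − 6 + 1 = 265.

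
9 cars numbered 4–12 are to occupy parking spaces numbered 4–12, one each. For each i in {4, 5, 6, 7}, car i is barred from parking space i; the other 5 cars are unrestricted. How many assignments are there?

Let Aᵢ (for 4 ≤ i ≤ 7) be the placements that put car i in its forbidden parking space. Any j of these fix j positions, leaving (9−j)! ways to fill the rest, and there are C(4,j) ways to pick which j.
By inclusion–exclusion, the number of valid placements is Σ_{j=0}^{4} (−1)^j C(4,j)·(9−j)!.
Computing: 362880 − 161280 + 30240 − 2880 + 120 = 229080.

229080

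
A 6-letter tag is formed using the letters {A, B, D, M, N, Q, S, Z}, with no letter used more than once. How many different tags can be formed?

This is a permutation of 6 out of 8: P(8,6) = 8!/2!.
That product is 8 × 7 × 6 × 5 × 4 × 3 = 20160.

20160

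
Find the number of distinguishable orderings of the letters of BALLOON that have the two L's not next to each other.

Total arrangements of BALLOON: 7!/(2!·2!) = 1260.
If the two L's are adjacent, glue them into one block, leaving 6 items to arrange: (6)!/(2!) = 360 ways.
Subtracting, 1260 − 360 = 900 arrangements keep the L's apart.

900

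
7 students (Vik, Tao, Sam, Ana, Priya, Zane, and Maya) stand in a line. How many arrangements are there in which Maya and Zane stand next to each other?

1440

Treat {Maya, Zane} as a single unit. There are 6 units to order, and the pair itself can be ordered 2 ways.
So the count is 2·(6)! = 1440.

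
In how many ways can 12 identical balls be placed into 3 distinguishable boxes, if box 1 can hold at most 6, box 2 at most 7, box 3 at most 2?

Ignoring the caps, the number of non-negative solutions to x_1+…+x_3 = 12 is C(14,2) = 91.
Subtract solutions that violate a single cap (substitute x_i' = x_i − (cap_i+1)): x_1 ≥ 7 gives C(7,2) = 21; x_2 ≥ 8 gives C(6,2) = 15; x_3 ≥ 3 gives C(11,2) = 55. Together 91.
Add back pairs where two caps are both exceeded: 0 + 6 + 3 = 9.
By inclusion–exclusion the count is 91 − 91 + 9 = 9.

9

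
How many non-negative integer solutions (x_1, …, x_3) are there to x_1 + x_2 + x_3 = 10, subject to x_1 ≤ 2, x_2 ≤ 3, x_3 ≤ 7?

6

By stars and bars, unrestricted non-negative solutions to x_1+…+x_3 = 10 number C(10+2,2) = 66.
Subtract solutions that violate a single cap (substitute x_i' = x_i − (cap_i+1)): x_1 ≥ 3 gives C(9,2) = 36; x_2 ≥ 4 gives C(8,2) = 28; x_3 ≥ 8 gives C(4,2) = 6. Together 70.
Add back pairs where two caps are both exceeded: 10 + 0 + 0 = 10.
By inclusion–exclusion the count is 66 − 70 + 10 = 6.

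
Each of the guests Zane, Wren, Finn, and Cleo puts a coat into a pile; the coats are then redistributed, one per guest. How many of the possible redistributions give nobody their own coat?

9

Count assignments avoiding every fixed point. For any j of the 4 guests fixed to their own coat, the other 4−j can be arranged in (4−j)! ways.
By inclusion–exclusion this is Σ_{j=0}^{4} (−1)^j C(4,j)·(4−j)!.
Computing: 24 − 24 + 12 − 4 + 1 = 9.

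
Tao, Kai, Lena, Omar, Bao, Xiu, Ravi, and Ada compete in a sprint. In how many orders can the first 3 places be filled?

336

There are 8 choices for 1st place, 7 for 2nd, and 6 for 3rd.
That gives 8 × 7 × 6 = 336.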